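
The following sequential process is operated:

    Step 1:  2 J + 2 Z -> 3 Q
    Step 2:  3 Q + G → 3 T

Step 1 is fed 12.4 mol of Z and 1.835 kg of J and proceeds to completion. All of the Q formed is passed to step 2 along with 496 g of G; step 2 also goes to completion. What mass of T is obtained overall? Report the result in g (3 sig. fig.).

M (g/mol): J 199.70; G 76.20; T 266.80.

Step 1:
n(Z) = 12.40 mol
n(J) = 1.835×1000 / 199.70 = 9.189 mol
n/ν → Z: 6.200, J: 4.595; J is limiting.
n(Q) produced = (3/2) × 9.189 = 13.78 mol
Step 2:
n(Q) available = 13.78 mol
n(G) = 496.0 / 76.20 = 6.509 mol
n/ν → Q: 4.593, G: 6.509; Q is limiting.
n(T) = (3/3) × 13.78 = 13.78 mol
mass = 13.78 × 266.80 = 3677 g

3680 g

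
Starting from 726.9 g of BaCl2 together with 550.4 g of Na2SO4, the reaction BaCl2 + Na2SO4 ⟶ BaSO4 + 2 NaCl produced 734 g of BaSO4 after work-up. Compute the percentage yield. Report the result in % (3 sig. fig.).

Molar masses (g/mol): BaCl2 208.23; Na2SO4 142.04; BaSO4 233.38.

90.1 %

n(BaCl2) = 726.9 / 208.23 = 3.491 mol
n(Na2SO4) = 550.4 / 142.04 = 3.875 mol
n/ν → BaCl2: 3.491, Na2SO4: 3.875; BaCl2 is limiting.
theoretical n(BaSO4) = (1/1) × 3.491 = 3.491 mol → 814.7 g
% yield = 734 / 814.7 × 100 = 90.09 %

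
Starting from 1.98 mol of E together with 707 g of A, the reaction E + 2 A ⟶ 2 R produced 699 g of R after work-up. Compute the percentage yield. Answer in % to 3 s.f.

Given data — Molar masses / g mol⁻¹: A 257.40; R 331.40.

76.8 %

n(E) = 1.980 mol
n(A) = 707.0 / 257.40 = 2.747 mol
n/ν for E = 1.980/1 = 1.980
n/ν for A = 2.747/2 = 1.374
Smallest n/ν is A → limiting reagent.
theoretical n(R) = (2/2) × 2.747 = 2.747 mol → 910.4 g
% yield = 699 / 910.4 × 100 = 76.78 %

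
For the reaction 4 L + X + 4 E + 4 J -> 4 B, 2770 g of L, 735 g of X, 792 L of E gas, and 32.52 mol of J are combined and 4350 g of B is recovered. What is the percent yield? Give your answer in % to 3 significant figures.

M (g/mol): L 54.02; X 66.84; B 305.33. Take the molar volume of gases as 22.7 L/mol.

43.8 %

n(L) = 2770 / 54.02 = 51.28 mol
n(X) = 735.0 / 66.84 = 11.00 mol
n(E) = 792.0 / 22.7 = 34.89 mol
n(J) = 32.52 mol
n/ν for L = 51.28/4 = 12.82
n/ν for X = 11.00/1 = 11.00
n/ν for E = 34.89/4 = 8.723
n/ν for J = 32.52/4 = 8.130
Smallest n/ν is J → limiting reagent.
theoretical n(B) = (4/4) × 32.52 = 32.52 mol → 9929 g
% yield = 4350 / 9929 × 100 = 43.81 %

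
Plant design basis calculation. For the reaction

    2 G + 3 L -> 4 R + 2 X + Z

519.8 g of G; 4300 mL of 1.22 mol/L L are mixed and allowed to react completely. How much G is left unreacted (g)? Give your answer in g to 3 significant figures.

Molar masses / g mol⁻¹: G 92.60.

n(G) = 519.8 / 92.60 = 5.613 mol
n(L) = 1.22 × 4300/1000 = 5.246 mol
n/ν for G = 5.613/2 = 2.807
n/ν for L = 5.246/3 = 1.749
Smallest n/ν is L → limiting reagent.
G consumed = (2/3) × 5.246 = 3.497 mol
G remaining = 5.613 − 3.497 = 2.116 mol
mass = 2.116 × 92.60 = 195.9 g

196 g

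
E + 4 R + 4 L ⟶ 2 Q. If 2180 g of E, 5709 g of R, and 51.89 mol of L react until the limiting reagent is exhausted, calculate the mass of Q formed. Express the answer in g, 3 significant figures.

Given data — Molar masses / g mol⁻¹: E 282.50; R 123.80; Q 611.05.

9430 g

n(E) = 2180 / 282.50 = 7.717 mol
n(R) = 5709 / 123.80 = 46.11 mol
n(L) = 51.89 mol
n/ν for E = 7.717/1 = 7.717
n/ν for R = 46.11/4 = 11.53
n/ν for L = 51.89/4 = 12.97
Smallest n/ν is E → limiting reagent.
n(Q) = (2/1) × 7.717 = 15.43 mol
mass = 15.43 × 611.05 = 9429 g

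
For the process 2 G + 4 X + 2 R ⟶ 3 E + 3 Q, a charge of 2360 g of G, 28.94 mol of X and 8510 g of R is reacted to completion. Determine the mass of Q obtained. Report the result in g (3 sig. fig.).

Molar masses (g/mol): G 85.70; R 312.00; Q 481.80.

10500 g

n(G) = 2360 / 85.70 = 27.54 mol
n(X) = 28.94 mol
n(R) = 8510 / 312.00 = 27.28 mol
n/ν → G: 13.77, X: 7.235, R: 13.64; X is limiting.
n(Q) = (3/4) × 28.94 = 21.71 mol
mass = 21.71 × 481.80 = 10460 g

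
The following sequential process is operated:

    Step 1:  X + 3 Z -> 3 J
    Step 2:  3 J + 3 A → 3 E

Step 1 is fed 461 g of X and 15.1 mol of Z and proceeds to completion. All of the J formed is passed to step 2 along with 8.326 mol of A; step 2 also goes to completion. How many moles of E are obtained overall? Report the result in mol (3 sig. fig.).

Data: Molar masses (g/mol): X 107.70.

Step 1:
n(X) = 461.0 / 107.70 = 4.280 mol
n(Z) = 15.10 mol
n/ν for X = 4.280/1 = 4.280
n/ν for Z = 15.10/3 = 5.033
Smallest n/ν is X → limiting reagent.
n(J) produced = (3/1) × 4.280 = 12.84 mol
Step 2:
n(J) available = 12.84 mol
n(A) = 8.326 mol
n/ν for J = 12.84/3 = 4.280
n/ν for A = 8.326/3 = 2.775
Smallest n/ν is A → limiting reagent.
n(E) = (3/3) × 8.326 = 8.326 mol

8.33 mol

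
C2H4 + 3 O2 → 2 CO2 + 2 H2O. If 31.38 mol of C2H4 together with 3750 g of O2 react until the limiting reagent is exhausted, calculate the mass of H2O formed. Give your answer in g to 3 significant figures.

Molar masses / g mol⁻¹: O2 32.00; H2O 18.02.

n(C2H4) = 31.38 mol
n(O2) = 3750 / 32.00 = 117.2 mol
n/ν → C2H4: 31.38, O2: 39.07; C2H4 is limiting.
n(H2O) = (2/1) × 31.38 = 62.76 mol
mass = 62.76 × 18.02 = 1131 g

1130 g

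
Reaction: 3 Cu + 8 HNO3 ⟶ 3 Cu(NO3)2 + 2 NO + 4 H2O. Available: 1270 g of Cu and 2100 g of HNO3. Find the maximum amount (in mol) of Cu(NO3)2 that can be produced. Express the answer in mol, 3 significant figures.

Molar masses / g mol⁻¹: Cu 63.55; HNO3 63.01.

n(Cu) = 1270 / 63.55 = 19.98 mol
n(HNO3) = 2100 / 63.01 = 33.33 mol
n/ν → Cu: 6.660, HNO3: 4.166; HNO3 is limiting.
n(Cu(NO3)2) = (3/8) × 33.33 = 12.50 mol

12.5 mol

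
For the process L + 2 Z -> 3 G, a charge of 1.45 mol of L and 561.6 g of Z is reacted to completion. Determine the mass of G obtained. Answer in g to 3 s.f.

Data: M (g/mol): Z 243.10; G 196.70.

n(L) = 1.450 mol
n(Z) = 561.6 / 243.10 = 2.310 mol
n/ν for L = 1.450/1 = 1.450
n/ν for Z = 2.310/2 = 1.155
Smallest n/ν is Z → limiting reagent.
n(G) = (3/2) × 2.310 = 3.465 mol
mass = 3.465 × 196.70 = 681.6 g

682 g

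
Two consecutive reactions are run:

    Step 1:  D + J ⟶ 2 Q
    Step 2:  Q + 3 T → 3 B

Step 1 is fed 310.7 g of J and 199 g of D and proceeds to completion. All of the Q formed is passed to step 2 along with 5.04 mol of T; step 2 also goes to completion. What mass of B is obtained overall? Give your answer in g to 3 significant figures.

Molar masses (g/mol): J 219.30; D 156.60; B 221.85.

Step 1:
n(J) = 310.7 / 219.30 = 1.417 mol
n(D) = 199.0 / 156.60 = 1.271 mol
n/ν for J = 1.417/1 = 1.417
n/ν for D = 1.271/1 = 1.271
Smallest n/ν is D → limiting reagent.
n(Q) produced = (2/1) × 1.271 = 2.542 mol
Step 2:
n(Q) available = 2.542 mol
n(T) = 5.040 mol
n/ν for Q = 2.542/1 = 2.542
n/ν for T = 5.040/3 = 1.680
Smallest n/ν is T → limiting reagent.
n(B) = (3/3) × 5.040 = 5.040 mol
mass = 5.040 × 221.85 = 1118 g

1120 g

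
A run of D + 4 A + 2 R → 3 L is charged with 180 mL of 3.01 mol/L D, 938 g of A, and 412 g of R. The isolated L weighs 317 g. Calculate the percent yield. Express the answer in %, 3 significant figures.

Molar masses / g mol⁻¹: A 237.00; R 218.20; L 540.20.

36.1 %

n(D) = 3.01 × 180.0/1000 = 0.5418 mol
n(A) = 938.0 / 237.00 = 3.958 mol
n(R) = 412.0 / 218.20 = 1.888 mol
n/ν → D: 0.5418, A: 0.9895, R: 0.9440; D is limiting.
theoretical n(L) = (3/1) × 0.5418 = 1.625 mol → 877.8 g
% yield = 317 / 877.8 × 100 = 36.11 %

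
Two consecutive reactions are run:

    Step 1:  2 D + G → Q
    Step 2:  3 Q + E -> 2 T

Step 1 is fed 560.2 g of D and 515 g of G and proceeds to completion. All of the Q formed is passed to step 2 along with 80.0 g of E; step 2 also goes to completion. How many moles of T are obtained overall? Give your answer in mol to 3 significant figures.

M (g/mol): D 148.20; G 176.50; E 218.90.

Step 1:
n(D) = 560.2 / 148.20 = 3.780 mol
n(G) = 515.0 / 176.50 = 2.918 mol
n/ν for D = 3.780/2 = 1.890
n/ν for G = 2.918/1 = 2.918
Smallest n/ν is D → limiting reagent.
n(Q) produced = (1/2) × 3.780 = 1.890 mol
Step 2:
n(Q) available = 1.890 mol
n(E) = 80.00 / 218.90 = 0.3655 mol
n/ν for Q = 1.890/3 = 0.6300
n/ν for E = 0.3655/1 = 0.3655
Smallest n/ν is E → limiting reagent.
n(T) = (2/1) × 0.3655 = 0.7310 mol

0.731 mol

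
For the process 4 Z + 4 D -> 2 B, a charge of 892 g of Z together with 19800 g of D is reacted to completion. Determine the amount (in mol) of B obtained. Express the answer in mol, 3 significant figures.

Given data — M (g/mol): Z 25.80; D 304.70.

17.3 mol

n(Z) = 892.0 / 25.80 = 34.57 mol
n(D) = 19800 / 304.70 = 64.98 mol
n/ν → Z: 8.643, D: 16.25; Z is limiting.
n(B) = (2/4) × 34.57 = 17.29 mol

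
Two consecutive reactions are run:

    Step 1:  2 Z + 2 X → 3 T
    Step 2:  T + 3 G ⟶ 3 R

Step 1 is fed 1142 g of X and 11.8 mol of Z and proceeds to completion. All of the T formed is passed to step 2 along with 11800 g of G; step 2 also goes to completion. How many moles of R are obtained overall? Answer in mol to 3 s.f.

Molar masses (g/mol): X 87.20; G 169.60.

53.1 mol

Step 1:
n(X) = 1142 / 87.20 = 13.10 mol
n(Z) = 11.80 mol
n/ν for X = 13.10/2 = 6.550
n/ν for Z = 11.80/2 = 5.900
Smallest n/ν is Z → limiting reagent.
n(T) produced = (3/2) × 11.80 = 17.70 mol
Step 2:
n(T) available = 17.70 mol
n(G) = 11800 / 169.60 = 69.58 mol
n/ν for T = 17.70/1 = 17.70
n/ν for G = 69.58/3 = 23.19
Smallest n/ν is T → limiting reagent.
n(R) = (3/1) × 17.70 = 53.10 mol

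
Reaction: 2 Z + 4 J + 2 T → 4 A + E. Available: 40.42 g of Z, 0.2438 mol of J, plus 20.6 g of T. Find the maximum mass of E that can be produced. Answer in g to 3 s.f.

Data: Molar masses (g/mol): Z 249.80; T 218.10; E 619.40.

29.3 g

n(Z) = 40.42 / 249.80 = 0.1618 mol
n(J) = 0.2438 mol
n(T) = 20.60 / 218.10 = 0.09445 mol
n/ν → Z: 0.08090, J: 0.06095, T: 0.04723; T is limiting.
n(E) = (1/2) × 0.09445 = 0.04723 mol
mass = 0.04723 × 619.40 = 29.25 g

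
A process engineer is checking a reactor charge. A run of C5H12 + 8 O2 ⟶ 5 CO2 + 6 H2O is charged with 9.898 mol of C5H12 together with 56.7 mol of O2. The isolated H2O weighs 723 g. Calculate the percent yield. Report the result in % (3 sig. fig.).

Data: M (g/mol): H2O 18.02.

94.3 %

n(C5H12) = 9.898 mol
n(O2) = 56.70 mol
n/ν for C5H12 = 9.898/1 = 9.898
n/ν for O2 = 56.70/8 = 7.088
Smallest n/ν is O2 → limiting reagent.
theoretical n(H2O) = (6/8) × 56.70 = 42.53 mol → 766.4 g
% yield = 723 / 766.4 × 100 = 94.34 %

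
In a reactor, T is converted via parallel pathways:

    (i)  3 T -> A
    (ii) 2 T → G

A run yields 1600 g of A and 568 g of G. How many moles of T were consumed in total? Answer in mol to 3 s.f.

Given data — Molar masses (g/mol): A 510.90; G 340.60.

12.7 mol

n(A) = 1600 / 510.90 = 3.132 mol
n(G) = 568 / 340.60 = 1.668 mol
n(T) via (i) = (3/1)×3.132 = 9.396 mol
n(T) via (ii) = (2/1)×1.668 = 3.336 mol
total n(T) = 9.396 + 3.336 = 12.73 mol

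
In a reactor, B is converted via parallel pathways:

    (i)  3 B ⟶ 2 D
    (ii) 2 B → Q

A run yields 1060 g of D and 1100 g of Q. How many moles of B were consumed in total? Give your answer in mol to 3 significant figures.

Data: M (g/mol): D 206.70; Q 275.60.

n(D) = 1060 / 206.70 = 5.128 mol
n(Q) = 1100 / 275.60 = 3.991 mol
n(B) via (i) = (3/2)×5.128 = 7.692 mol
n(B) via (ii) = (2/1)×3.991 = 7.982 mol
total n(B) = 7.692 + 7.982 = 15.67 mol

15.7 mol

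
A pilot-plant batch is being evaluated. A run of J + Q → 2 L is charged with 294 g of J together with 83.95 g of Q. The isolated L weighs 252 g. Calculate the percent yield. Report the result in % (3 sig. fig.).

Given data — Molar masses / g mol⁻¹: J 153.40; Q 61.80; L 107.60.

n(J) = 294.0 / 153.40 = 1.917 mol
n(Q) = 83.95 / 61.80 = 1.358 mol
n/ν → J: 1.917, Q: 1.358; Q is limiting.
theoretical n(L) = (2/1) × 1.358 = 2.716 mol → 292.2 g
% yield = 252 / 292.2 × 100 = 86.24 %

86.2 %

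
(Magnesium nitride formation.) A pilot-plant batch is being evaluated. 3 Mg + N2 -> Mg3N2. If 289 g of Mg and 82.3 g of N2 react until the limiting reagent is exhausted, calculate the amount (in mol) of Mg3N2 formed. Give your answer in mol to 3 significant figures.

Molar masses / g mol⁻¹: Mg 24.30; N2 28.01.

2.94 mol

n(Mg) = 289.0 / 24.30 = 11.89 mol
n(N2) = 82.30 / 28.01 = 2.938 mol
n/ν for Mg = 11.89/3 = 3.963
n/ν for N2 = 2.938/1 = 2.938
Smallest n/ν is N2 → limiting reagent.
n(Mg3N2) = (1/1) × 2.938 = 2.938 mol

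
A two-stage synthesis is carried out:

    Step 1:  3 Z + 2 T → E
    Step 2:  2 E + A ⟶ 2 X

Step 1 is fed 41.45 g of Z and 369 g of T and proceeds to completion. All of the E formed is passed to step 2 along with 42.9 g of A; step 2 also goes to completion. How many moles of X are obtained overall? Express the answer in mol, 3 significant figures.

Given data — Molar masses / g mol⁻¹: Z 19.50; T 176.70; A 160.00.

Step 1:
n(Z) = 41.45 / 19.50 = 2.126 mol
n(T) = 369.0 / 176.70 = 2.088 mol
n/ν for Z = 2.126/3 = 0.7087
n/ν for T = 2.088/2 = 1.044
Smallest n/ν is Z → limiting reagent.
n(E) produced = (1/3) × 2.126 = 0.7087 mol
Step 2:
n(E) available = 0.7087 mol
n(A) = 42.90 / 160.00 = 0.2681 mol
n/ν for E = 0.7087/2 = 0.3544
n/ν for A = 0.2681/1 = 0.2681
Smallest n/ν is A → limiting reagent.
n(X) = (2/1) × 0.2681 = 0.5362 mol

0.536 mol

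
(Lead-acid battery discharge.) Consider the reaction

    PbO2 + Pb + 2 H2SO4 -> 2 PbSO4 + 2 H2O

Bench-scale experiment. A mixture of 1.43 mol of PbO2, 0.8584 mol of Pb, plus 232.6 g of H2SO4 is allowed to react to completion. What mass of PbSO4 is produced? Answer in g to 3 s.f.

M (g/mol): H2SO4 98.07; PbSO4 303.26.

521 g

n(PbO2) = 1.430 mol
n(Pb) = 0.8584 mol
n(H2SO4) = 232.6 / 98.07 = 2.372 mol
n/ν for PbO2 = 1.430/1 = 1.430
n/ν for Pb = 0.8584/1 = 0.8584
n/ν for H2SO4 = 2.372/2 = 1.186
Smallest n/ν is Pb → limiting reagent.
n(PbSO4) = (2/1) × 0.8584 = 1.717 mol
mass = 1.717 × 303.26 = 520.7 g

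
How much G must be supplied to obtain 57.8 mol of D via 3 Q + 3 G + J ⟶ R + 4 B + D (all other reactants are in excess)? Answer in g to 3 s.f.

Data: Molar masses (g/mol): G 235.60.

n(D) = 57.80 mol
n(G) = (3/1) × 57.80 = 173.4 mol
mass = 173.4 × 235.60 = 40850 g

40900 g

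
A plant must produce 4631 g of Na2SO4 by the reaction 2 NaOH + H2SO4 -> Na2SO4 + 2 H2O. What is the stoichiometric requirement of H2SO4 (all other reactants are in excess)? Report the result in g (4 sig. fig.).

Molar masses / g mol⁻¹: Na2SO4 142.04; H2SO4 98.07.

n(Na2SO4) = 4631 / 142.04 = 32.60 mol
n(H2SO4) = (1/1) × 32.60 = 32.60 mol
mass = 32.60 × 98.07 = 3197 g

3197 g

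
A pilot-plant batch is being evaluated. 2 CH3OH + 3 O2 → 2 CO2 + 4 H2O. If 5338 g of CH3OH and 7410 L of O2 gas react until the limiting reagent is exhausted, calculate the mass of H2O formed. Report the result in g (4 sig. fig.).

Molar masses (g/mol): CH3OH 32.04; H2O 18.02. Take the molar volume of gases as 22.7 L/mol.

n(CH3OH) = 5338 / 32.04 = 166.6 mol
n(O2) = 7410 / 22.7 = 326.4 mol
n/ν for CH3OH = 166.6/2 = 83.30
n/ν for O2 = 326.4/3 = 108.8
Smallest n/ν is CH3OH → limiting reagent.
n(H2O) = (4/2) × 166.6 = 333.2 mol
mass = 333.2 × 18.02 = 6004 g

6004 g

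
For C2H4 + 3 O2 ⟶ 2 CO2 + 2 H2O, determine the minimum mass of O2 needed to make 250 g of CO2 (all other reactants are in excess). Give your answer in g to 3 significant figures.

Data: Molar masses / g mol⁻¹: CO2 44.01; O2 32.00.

273 g

n(CO2) = 250 / 44.01 = 5.681 mol
n(O2) = (3/2) × 5.681 = 8.522 mol
mass = 8.522 × 32.00 = 272.7 g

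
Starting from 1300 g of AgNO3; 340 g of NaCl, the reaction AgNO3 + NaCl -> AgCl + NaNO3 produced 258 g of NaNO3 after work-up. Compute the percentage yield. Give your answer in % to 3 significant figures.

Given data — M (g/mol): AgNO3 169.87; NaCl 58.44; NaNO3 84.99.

n(AgNO3) = 1300 / 169.87 = 7.653 mol
n(NaCl) = 340.0 / 58.44 = 5.818 mol
n/ν → AgNO3: 7.653, NaCl: 5.818; NaCl is limiting.
theoretical n(NaNO3) = (1/1) × 5.818 = 5.818 mol → 494.5 g
% yield = 258 / 494.5 × 100 = 52.17 %

52.2 %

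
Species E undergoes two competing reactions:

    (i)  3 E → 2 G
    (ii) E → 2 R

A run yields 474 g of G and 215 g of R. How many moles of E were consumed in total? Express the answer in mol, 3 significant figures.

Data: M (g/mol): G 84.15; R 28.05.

12.3 mol

n(G) = 474 / 84.15 = 5.633 mol
n(R) = 215 / 28.05 = 7.665 mol
n(E) via (i) = (3/2)×5.633 = 8.450 mol
n(E) via (ii) = (1/2)×7.665 = 3.833 mol
total n(E) = 8.450 + 3.833 = 12.28 mol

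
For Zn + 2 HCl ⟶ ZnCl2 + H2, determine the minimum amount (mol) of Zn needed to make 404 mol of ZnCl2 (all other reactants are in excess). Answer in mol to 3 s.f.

n(ZnCl2) = 404.0 mol
n(Zn) = (1/1) × 404.0 = 404.0 mol

404 mol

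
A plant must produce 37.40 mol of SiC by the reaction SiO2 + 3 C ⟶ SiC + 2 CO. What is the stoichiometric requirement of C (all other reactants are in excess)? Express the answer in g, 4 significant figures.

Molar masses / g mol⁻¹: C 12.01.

1348 g

n(SiC) = 37.40 mol
n(C) = (3/1) × 37.40 = 112.2 mol
mass = 112.2 × 12.01 = 1348 g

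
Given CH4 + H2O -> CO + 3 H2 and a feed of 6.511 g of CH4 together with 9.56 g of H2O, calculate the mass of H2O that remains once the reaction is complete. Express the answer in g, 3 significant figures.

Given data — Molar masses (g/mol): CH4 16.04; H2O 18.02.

2.25 g

n(CH4) = 6.511 / 16.04 = 0.4059 mol
n(H2O) = 9.560 / 18.02 = 0.5305 mol
n/ν → CH4: 0.4059, H2O: 0.5305; CH4 is limiting.
H2O consumed = (1/1) × 0.4059 = 0.4059 mol
H2O remaining = 0.5305 − 0.4059 = 0.1246 mol
mass = 0.1246 × 18.02 = 2.245 g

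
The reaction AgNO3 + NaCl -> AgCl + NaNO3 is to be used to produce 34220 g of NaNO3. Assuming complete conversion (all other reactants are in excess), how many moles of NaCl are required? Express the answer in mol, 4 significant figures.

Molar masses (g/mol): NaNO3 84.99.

402.6 mol

n(NaNO3) = 34220 / 84.99 = 402.6 mol
n(NaCl) = (1/1) × 402.6 = 402.6 mol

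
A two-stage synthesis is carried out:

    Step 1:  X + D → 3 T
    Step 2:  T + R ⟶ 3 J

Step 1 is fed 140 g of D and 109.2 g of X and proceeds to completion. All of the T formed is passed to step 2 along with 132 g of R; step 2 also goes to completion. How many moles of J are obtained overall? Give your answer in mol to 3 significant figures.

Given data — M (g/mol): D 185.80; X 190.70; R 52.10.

5.15 mol

Step 1:
n(D) = 140.0 / 185.80 = 0.7535 mol
n(X) = 109.2 / 190.70 = 0.5726 mol
n/ν for D = 0.7535/1 = 0.7535
n/ν for X = 0.5726/1 = 0.5726
Smallest n/ν is X → limiting reagent.
n(T) produced = (3/1) × 0.5726 = 1.718 mol
Step 2:
n(T) available = 1.718 mol
n(R) = 132.0 / 52.10 = 2.534 mol
n/ν for T = 1.718/1 = 1.718
n/ν for R = 2.534/1 = 2.534
Smallest n/ν is T → limiting reagent.
n(J) = (3/1) × 1.718 = 5.154 mol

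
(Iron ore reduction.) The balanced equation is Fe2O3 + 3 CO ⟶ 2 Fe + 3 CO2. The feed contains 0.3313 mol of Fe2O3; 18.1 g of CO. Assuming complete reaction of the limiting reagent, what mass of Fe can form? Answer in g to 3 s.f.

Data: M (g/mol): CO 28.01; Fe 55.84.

24.1 g

n(Fe2O3) = 0.3313 mol
n(CO) = 18.10 / 28.01 = 0.6462 mol
n/ν → Fe2O3: 0.3313, CO: 0.2154; CO is limiting.
n(Fe) = (2/3) × 0.6462 = 0.4308 mol
mass = 0.4308 × 55.84 = 24.06 g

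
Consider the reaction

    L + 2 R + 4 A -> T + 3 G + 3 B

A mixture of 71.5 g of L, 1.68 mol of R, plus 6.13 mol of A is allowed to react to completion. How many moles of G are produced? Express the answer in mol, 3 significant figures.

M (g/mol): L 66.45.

2.52 mol

n(L) = 71.50 / 66.45 = 1.076 mol
n(R) = 1.680 mol
n(A) = 6.130 mol
n/ν for L = 1.076/1 = 1.076
n/ν for R = 1.680/2 = 0.8400
n/ν for A = 6.130/4 = 1.533
Smallest n/ν is R → limiting reagent.
n(G) = (3/2) × 1.680 = 2.520 mol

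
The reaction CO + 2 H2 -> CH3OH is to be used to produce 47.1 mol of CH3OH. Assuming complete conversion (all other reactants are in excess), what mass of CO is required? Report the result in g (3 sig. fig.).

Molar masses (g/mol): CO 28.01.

1320 g

n(CH3OH) = 47.10 mol
n(CO) = (1/1) × 47.10 = 47.10 mol
mass = 47.10 × 28.01 = 1319 g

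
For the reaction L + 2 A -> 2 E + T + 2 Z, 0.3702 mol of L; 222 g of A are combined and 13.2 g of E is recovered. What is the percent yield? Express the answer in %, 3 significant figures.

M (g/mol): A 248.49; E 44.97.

39.6 %

n(L) = 0.3702 mol
n(A) = 222.0 / 248.49 = 0.8934 mol
n/ν → L: 0.3702, A: 0.4467; L is limiting.
theoretical n(E) = (2/1) × 0.3702 = 0.7404 mol → 33.30 g
% yield = 13.2 / 33.30 × 100 = 39.64 %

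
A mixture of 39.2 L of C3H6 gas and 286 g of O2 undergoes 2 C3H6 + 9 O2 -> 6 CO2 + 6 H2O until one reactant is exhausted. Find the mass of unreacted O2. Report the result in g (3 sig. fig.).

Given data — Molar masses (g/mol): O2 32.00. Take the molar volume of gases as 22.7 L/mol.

n(C3H6) = 39.20 / 22.7 = 1.727 mol
n(O2) = 286.0 / 32.00 = 8.938 mol
n/ν for C3H6 = 1.727/2 = 0.8635
n/ν for O2 = 8.938/9 = 0.9931
Smallest n/ν is C3H6 → limiting reagent.
O2 consumed = (9/2) × 1.727 = 7.772 mol
O2 remaining = 8.938 − 7.772 = 1.166 mol
mass = 1.166 × 32.00 = 37.31 g

37.3 g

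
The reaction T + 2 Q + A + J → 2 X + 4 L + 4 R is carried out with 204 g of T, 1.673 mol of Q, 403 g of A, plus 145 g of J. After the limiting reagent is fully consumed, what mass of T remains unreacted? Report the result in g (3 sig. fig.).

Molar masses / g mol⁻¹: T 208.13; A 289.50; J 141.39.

29.9 g

n(T) = 204.0 / 208.13 = 0.9802 mol
n(Q) = 1.673 mol
n(A) = 403.0 / 289.50 = 1.392 mol
n(J) = 145.0 / 141.39 = 1.026 mol
n/ν for T = 0.9802/1 = 0.9802
n/ν for Q = 1.673/2 = 0.8365
n/ν for A = 1.392/1 = 1.392
n/ν for J = 1.026/1 = 1.026
Smallest n/ν is Q → limiting reagent.
T consumed = (1/2) × 1.673 = 0.8365 mol
T remaining = 0.9802 − 0.8365 = 0.1437 mol
mass = 0.1437 × 208.13 = 29.91 g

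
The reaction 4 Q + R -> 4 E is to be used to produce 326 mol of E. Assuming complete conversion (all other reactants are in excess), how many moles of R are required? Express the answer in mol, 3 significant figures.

n(E) = 326.0 mol
n(R) = (1/4) × 326.0 = 81.50 mol

81.5 mol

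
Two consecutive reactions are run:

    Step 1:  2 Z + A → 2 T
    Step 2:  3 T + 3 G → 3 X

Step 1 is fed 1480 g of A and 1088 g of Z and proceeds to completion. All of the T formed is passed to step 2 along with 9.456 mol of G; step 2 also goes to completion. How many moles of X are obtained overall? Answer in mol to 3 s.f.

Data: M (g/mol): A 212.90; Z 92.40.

9.46 mol

Step 1:
n(A) = 1480 / 212.90 = 6.952 mol
n(Z) = 1088 / 92.40 = 11.77 mol
n/ν for A = 6.952/1 = 6.952
n/ν for Z = 11.77/2 = 5.885
Smallest n/ν is Z → limiting reagent.
n(T) produced = (2/2) × 11.77 = 11.77 mol
Step 2:
n(T) available = 11.77 mol
n(G) = 9.456 mol
n/ν for T = 11.77/3 = 3.923
n/ν for G = 9.456/3 = 3.152
Smallest n/ν is G → limiting reagent.
n(X) = (3/3) × 9.456 = 9.456 mol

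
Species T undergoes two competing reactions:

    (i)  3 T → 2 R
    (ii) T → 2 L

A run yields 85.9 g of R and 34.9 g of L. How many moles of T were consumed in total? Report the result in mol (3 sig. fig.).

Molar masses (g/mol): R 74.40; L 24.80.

2.44 mol

n(R) = 85.9 / 74.40 = 1.155 mol
n(L) = 34.9 / 24.80 = 1.407 mol
n(T) via (i) = (3/2)×1.155 = 1.733 mol
n(T) via (ii) = (1/2)×1.407 = 0.7035 mol
total n(T) = 1.733 + 0.7035 = 2.437 mol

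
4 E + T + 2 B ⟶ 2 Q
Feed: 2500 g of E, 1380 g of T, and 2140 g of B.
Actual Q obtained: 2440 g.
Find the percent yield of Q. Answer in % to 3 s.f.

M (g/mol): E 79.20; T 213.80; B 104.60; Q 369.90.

n(E) = 2500 / 79.20 = 31.57 mol
n(T) = 1380 / 213.80 = 6.455 mol
n(B) = 2140 / 104.60 = 20.46 mol
n/ν for E = 31.57/4 = 7.893
n/ν for T = 6.455/1 = 6.455
n/ν for B = 20.46/2 = 10.23
Smallest n/ν is T → limiting reagent.
theoretical n(Q) = (2/1) × 6.455 = 12.91 mol → 4775 g
% yield = 2440 / 4775 × 100 = 51.10 %

51.1 %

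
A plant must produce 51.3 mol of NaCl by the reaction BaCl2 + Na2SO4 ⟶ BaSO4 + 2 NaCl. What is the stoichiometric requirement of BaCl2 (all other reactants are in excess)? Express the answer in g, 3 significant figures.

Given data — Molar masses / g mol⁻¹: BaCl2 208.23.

n(NaCl) = 51.30 mol
n(BaCl2) = (1/2) × 51.30 = 25.65 mol
mass = 25.65 × 208.23 = 5341 g

5340 g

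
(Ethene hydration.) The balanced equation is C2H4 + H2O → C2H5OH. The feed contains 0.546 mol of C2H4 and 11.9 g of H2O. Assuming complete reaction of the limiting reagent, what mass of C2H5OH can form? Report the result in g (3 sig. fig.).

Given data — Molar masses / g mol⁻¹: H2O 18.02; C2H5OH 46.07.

25.2 g

n(C2H4) = 0.5460 mol
n(H2O) = 11.90 / 18.02 = 0.6604 mol
n/ν → C2H4: 0.5460, H2O: 0.6604; C2H4 is limiting.
n(C2H5OH) = (1/1) × 0.5460 = 0.5460 mol
mass = 0.5460 × 46.07 = 25.15 g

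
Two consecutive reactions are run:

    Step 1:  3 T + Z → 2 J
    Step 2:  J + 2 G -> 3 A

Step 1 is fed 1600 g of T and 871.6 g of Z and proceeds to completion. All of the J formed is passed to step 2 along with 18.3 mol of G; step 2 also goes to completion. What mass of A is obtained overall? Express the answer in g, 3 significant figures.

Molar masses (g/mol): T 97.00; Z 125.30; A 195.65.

5370 g

Step 1:
n(T) = 1600 / 97.00 = 16.49 mol
n(Z) = 871.6 / 125.30 = 6.956 mol
n/ν for T = 16.49/3 = 5.497
n/ν for Z = 6.956/1 = 6.956
Smallest n/ν is T → limiting reagent.
n(J) produced = (2/3) × 16.49 = 10.99 mol
Step 2:
n(J) available = 10.99 mol
n(G) = 18.30 mol
n/ν for J = 10.99/1 = 10.99
n/ν for G = 18.30/2 = 9.150
Smallest n/ν is G → limiting reagent.
n(A) = (3/2) × 18.30 = 27.45 mol
mass = 27.45 × 195.65 = 5371 g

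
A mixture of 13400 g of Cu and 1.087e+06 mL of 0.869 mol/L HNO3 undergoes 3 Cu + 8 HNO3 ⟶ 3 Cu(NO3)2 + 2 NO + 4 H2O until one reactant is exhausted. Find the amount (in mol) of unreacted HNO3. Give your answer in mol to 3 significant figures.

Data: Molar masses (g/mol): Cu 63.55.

382 mol

n(Cu) = 13400 / 63.55 = 210.9 mol
n(HNO3) = 0.869 × 1.087e+06/1000 = 944.6 mol
n/ν for Cu = 210.9/3 = 70.30
n/ν for HNO3 = 944.6/8 = 118.1
Smallest n/ν is Cu → limiting reagent.
HNO3 consumed = (8/3) × 210.9 = 562.4 mol
HNO3 remaining = 944.6 − 562.4 = 382.2 mol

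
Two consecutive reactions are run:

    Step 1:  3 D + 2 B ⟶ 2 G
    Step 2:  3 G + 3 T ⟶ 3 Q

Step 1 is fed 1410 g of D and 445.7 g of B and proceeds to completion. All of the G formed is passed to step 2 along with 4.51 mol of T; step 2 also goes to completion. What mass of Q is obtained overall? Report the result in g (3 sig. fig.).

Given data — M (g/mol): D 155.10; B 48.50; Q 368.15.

1660 g

Step 1:
n(D) = 1410 / 155.10 = 9.091 mol
n(B) = 445.7 / 48.50 = 9.190 mol
n/ν → D: 3.030, B: 4.595; D is limiting.
n(G) produced = (2/3) × 9.091 = 6.061 mol
Step 2:
n(G) available = 6.061 mol
n(T) = 4.510 mol
n/ν → G: 2.020, T: 1.503; T is limiting.
n(Q) = (3/3) × 4.510 = 4.510 mol
mass = 4.510 × 368.15 = 1660 g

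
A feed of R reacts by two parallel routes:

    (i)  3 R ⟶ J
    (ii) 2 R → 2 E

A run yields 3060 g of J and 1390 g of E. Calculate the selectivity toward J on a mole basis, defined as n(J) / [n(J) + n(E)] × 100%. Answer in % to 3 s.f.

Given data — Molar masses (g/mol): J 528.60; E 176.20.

n(J) = 3060 / 528.60 = 5.789 mol
n(E) = 1390 / 176.20 = 7.889 mol
selectivity = 5.789/(5.789+7.889) × 100 = 42.32 %

42.3 %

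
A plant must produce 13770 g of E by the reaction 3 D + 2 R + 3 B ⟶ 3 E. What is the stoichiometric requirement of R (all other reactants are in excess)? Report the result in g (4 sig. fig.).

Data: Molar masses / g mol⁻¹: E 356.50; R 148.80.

n(E) = 13770 / 356.50 = 38.63 mol
n(R) = (2/3) × 38.63 = 25.75 mol
mass = 25.75 × 148.80 = 3832 g

3832 g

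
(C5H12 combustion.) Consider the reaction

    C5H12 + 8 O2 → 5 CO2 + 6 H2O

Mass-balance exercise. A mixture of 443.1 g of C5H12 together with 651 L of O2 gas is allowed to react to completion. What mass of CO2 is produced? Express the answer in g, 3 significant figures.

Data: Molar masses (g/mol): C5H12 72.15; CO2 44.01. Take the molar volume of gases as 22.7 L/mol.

n(C5H12) = 443.1 / 72.15 = 6.141 mol
n(O2) = 651.0 / 22.7 = 28.68 mol
n/ν → C5H12: 6.141, O2: 3.585; O2 is limiting.
n(CO2) = (5/8) × 28.68 = 17.93 mol
mass = 17.93 × 44.01 = 789.1 g

789 g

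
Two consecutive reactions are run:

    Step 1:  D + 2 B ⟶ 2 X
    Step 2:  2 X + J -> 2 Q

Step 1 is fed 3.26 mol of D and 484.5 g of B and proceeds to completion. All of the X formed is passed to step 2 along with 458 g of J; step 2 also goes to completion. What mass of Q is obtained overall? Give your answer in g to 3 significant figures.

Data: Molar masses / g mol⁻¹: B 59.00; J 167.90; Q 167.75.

Step 1:
n(D) = 3.260 mol
n(B) = 484.5 / 59.00 = 8.212 mol
n/ν for D = 3.260/1 = 3.260
n/ν for B = 8.212/2 = 4.106
Smallest n/ν is D → limiting reagent.
n(X) produced = (2/1) × 3.260 = 6.520 mol
Step 2:
n(X) available = 6.520 mol
n(J) = 458.0 / 167.90 = 2.728 mol
n/ν for X = 6.520/2 = 3.260
n/ν for J = 2.728/1 = 2.728
Smallest n/ν is J → limiting reagent.
n(Q) = (2/1) × 2.728 = 5.456 mol
mass = 5.456 × 167.75 = 915.2 g

915 g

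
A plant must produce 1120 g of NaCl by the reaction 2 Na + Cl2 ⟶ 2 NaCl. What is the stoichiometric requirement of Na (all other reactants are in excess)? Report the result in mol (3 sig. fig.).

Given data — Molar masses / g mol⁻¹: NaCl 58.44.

19.2 mol

n(NaCl) = 1120 / 58.44 = 19.16 mol
n(Na) = (2/2) × 19.16 = 19.16 mol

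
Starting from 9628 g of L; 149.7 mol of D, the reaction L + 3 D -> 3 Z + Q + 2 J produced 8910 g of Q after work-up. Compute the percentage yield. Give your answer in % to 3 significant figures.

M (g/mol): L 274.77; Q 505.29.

50.3 %

n(L) = 9628 / 274.77 = 35.04 mol
n(D) = 149.7 mol
n/ν → L: 35.04, D: 49.90; L is limiting.
theoretical n(Q) = (1/1) × 35.04 = 35.04 mol → 17710 g
% yield = 8910 / 17710 × 100 = 50.31 %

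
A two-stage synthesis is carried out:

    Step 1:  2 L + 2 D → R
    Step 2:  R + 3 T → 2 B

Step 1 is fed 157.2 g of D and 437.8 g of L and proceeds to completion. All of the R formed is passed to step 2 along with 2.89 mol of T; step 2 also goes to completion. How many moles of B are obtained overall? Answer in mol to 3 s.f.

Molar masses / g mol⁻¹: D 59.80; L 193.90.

1.93 mol

Step 1:
n(D) = 157.2 / 59.80 = 2.629 mol
n(L) = 437.8 / 193.90 = 2.258 mol
n/ν for D = 2.629/2 = 1.315
n/ν for L = 2.258/2 = 1.129
Smallest n/ν is L → limiting reagent.
n(R) produced = (1/2) × 2.258 = 1.129 mol
Step 2:
n(R) available = 1.129 mol
n(T) = 2.890 mol
n/ν for R = 1.129/1 = 1.129
n/ν for T = 2.890/3 = 0.9633
Smallest n/ν is T → limiting reagent.
n(B) = (2/3) × 2.890 = 1.927 mol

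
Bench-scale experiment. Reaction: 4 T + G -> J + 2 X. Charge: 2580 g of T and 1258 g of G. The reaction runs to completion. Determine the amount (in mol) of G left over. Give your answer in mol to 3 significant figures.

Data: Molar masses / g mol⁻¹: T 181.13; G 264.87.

n(T) = 2580 / 181.13 = 14.24 mol
n(G) = 1258 / 264.87 = 4.749 mol
n/ν for T = 14.24/4 = 3.560
n/ν for G = 4.749/1 = 4.749
Smallest n/ν is T → limiting reagent.
G consumed = (1/4) × 14.24 = 3.560 mol
G remaining = 4.749 − 3.560 = 1.189 mol

1.19 mol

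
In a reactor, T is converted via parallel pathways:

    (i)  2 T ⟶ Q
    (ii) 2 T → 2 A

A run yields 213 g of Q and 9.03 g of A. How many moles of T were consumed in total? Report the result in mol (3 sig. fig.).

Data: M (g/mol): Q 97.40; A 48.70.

n(Q) = 213 / 97.40 = 2.187 mol
n(A) = 9.03 / 48.70 = 0.1854 mol
n(T) via (i) = (2/1)×2.187 = 4.374 mol
n(T) via (ii) = (2/2)×0.1854 = 0.1854 mol
total n(T) = 4.374 + 0.1854 = 4.559 mol

4.56 mol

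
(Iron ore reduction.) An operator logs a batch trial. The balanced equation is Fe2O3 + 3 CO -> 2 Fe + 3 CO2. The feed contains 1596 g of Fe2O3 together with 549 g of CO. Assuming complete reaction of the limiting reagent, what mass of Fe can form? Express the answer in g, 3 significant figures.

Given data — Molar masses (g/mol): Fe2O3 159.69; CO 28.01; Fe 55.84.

730 g

n(Fe2O3) = 1596 / 159.69 = 9.994 mol
n(CO) = 549.0 / 28.01 = 19.60 mol
n/ν for Fe2O3 = 9.994/1 = 9.994
n/ν for CO = 19.60/3 = 6.533
Smallest n/ν is CO → limiting reagent.
n(Fe) = (2/3) × 19.60 = 13.07 mol
mass = 13.07 × 55.84 = 729.8 g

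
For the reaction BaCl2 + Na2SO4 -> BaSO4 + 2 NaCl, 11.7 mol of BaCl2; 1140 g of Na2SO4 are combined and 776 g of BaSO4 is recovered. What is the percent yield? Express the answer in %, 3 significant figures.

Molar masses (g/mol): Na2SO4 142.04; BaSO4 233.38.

41.4 %

n(BaCl2) = 11.70 mol
n(Na2SO4) = 1140 / 142.04 = 8.026 mol
n/ν for BaCl2 = 11.70/1 = 11.70
n/ν for Na2SO4 = 8.026/1 = 8.026
Smallest n/ν is Na2SO4 → limiting reagent.
theoretical n(BaSO4) = (1/1) × 8.026 = 8.026 mol → 1873 g
% yield = 776 / 1873 × 100 = 41.43 %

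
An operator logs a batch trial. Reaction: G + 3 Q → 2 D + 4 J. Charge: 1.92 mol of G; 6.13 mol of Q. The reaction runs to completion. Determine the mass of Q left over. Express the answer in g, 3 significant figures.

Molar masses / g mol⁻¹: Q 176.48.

65.3 g

n(G) = 1.920 mol
n(Q) = 6.130 mol
n/ν → G: 1.920, Q: 2.043; G is limiting.
Q consumed = (3/1) × 1.920 = 5.760 mol
Q remaining = 6.130 − 5.760 = 0.3700 mol
mass = 0.3700 × 176.48 = 65.30 g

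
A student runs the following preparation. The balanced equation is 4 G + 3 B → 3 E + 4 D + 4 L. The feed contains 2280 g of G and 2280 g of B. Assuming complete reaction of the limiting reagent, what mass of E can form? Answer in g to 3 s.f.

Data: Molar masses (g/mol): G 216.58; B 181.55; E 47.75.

377 g

n(G) = 2280 / 216.58 = 10.53 mol
n(B) = 2280 / 181.55 = 12.56 mol
n/ν → G: 2.633, B: 4.187; G is limiting.
n(E) = (3/4) × 10.53 = 7.898 mol
mass = 7.898 × 47.75 = 377.1 g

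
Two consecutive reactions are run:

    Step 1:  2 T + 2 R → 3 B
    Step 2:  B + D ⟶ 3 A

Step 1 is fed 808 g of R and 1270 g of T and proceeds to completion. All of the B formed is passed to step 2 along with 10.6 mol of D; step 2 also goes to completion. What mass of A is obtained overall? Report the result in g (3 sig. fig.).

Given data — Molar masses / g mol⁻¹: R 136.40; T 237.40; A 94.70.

Step 1:
n(R) = 808.0 / 136.40 = 5.924 mol
n(T) = 1270 / 237.40 = 5.350 mol
n/ν for R = 5.924/2 = 2.962
n/ν for T = 5.350/2 = 2.675
Smallest n/ν is T → limiting reagent.
n(B) produced = (3/2) × 5.350 = 8.025 mol
Step 2:
n(B) available = 8.025 mol
n(D) = 10.60 mol
n/ν for B = 8.025/1 = 8.025
n/ν for D = 10.60/1 = 10.60
Smallest n/ν is B → limiting reagent.
n(A) = (3/1) × 8.025 = 24.08 mol
mass = 24.08 × 94.70 = 2280 g

2280 g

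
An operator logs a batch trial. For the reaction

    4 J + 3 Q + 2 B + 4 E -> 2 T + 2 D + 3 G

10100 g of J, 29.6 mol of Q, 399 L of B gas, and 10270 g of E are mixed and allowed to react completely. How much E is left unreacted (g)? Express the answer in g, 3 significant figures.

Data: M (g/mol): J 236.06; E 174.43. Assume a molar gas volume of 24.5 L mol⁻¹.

n(J) = 10100 / 236.06 = 42.79 mol
n(Q) = 29.60 mol
n(B) = 399.0 / 24.5 = 16.29 mol
n(E) = 10270 / 174.43 = 58.88 mol
n/ν for J = 42.79/4 = 10.70
n/ν for Q = 29.60/3 = 9.867
n/ν for B = 16.29/2 = 8.145
n/ν for E = 58.88/4 = 14.72
Smallest n/ν is B → limiting reagent.
E consumed = (4/2) × 16.29 = 32.58 mol
E remaining = 58.88 − 32.58 = 26.30 mol
mass = 26.30 × 174.43 = 4588 g

4590 g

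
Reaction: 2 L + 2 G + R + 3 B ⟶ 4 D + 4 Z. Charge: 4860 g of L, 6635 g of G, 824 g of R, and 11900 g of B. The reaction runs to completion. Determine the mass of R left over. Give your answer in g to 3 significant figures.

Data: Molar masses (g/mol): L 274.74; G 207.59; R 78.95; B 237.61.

126 g

n(L) = 4860 / 274.74 = 17.69 mol
n(G) = 6635 / 207.59 = 31.96 mol
n(R) = 824.0 / 78.95 = 10.44 mol
n(B) = 11900 / 237.61 = 50.08 mol
n/ν → L: 8.845, G: 15.98, R: 10.44, B: 16.69; L is limiting.
R consumed = (1/2) × 17.69 = 8.845 mol
R remaining = 10.44 − 8.845 = 1.595 mol
mass = 1.595 × 78.95 = 125.9 g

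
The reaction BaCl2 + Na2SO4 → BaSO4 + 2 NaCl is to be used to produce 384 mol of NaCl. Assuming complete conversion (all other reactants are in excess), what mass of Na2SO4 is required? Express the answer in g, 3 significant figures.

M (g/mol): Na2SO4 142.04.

27300 g

n(NaCl) = 384.0 mol
n(Na2SO4) = (1/2) × 384.0 = 192.0 mol
mass = 192.0 × 142.04 = 27270 g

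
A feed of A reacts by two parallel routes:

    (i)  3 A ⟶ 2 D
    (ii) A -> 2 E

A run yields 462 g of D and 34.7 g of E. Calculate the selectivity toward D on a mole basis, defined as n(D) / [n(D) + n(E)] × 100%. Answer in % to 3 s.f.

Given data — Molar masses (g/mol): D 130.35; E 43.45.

81.6 %

n(D) = 462 / 130.35 = 3.544 mol
n(E) = 34.7 / 43.45 = 0.7986 mol
selectivity = 3.544/(3.544+0.7986) × 100 = 81.61 %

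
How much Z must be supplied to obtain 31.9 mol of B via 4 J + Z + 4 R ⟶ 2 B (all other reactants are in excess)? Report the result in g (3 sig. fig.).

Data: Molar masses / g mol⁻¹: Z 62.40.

995 g

n(B) = 31.90 mol
n(Z) = (1/2) × 31.90 = 15.95 mol
mass = 15.95 × 62.40 = 995.3 g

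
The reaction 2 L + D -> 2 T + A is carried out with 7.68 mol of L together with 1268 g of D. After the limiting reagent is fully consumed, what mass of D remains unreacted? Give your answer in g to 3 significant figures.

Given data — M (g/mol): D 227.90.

393 g

n(L) = 7.680 mol
n(D) = 1268 / 227.90 = 5.564 mol
n/ν → L: 3.840, D: 5.564; L is limiting.
D consumed = (1/2) × 7.680 = 3.840 mol
D remaining = 5.564 − 3.840 = 1.724 mol
mass = 1.724 × 227.90 = 392.9 g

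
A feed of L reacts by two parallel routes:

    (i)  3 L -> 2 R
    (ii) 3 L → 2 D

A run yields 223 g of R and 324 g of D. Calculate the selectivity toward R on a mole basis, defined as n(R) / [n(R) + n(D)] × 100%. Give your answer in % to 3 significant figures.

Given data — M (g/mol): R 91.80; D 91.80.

40.8 %

n(R) = 223 / 91.80 = 2.429 mol
n(D) = 324 / 91.80 = 3.529 mol
selectivity = 2.429/(2.429+3.529) × 100 = 40.77 %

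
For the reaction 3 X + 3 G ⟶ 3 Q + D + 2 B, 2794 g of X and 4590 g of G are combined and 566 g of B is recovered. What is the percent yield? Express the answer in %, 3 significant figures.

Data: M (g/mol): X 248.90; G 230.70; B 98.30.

n(X) = 2794 / 248.90 = 11.23 mol
n(G) = 4590 / 230.70 = 19.90 mol
n/ν for X = 11.23/3 = 3.743
n/ν for G = 19.90/3 = 6.633
Smallest n/ν is X → limiting reagent.
theoretical n(B) = (2/3) × 11.23 = 7.487 mol → 736.0 g
% yield = 566 / 736.0 × 100 = 76.90 %

76.9 %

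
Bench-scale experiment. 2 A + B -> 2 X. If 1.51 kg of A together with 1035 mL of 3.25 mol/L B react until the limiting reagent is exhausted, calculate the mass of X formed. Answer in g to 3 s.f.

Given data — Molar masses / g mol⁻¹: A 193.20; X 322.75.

n(A) = 1.510×1000 / 193.20 = 7.816 mol
n(B) = 3.25 × 1035/1000 = 3.364 mol
n/ν for A = 7.816/2 = 3.908
n/ν for B = 3.364/1 = 3.364
Smallest n/ν is B → limiting reagent.
n(X) = (2/1) × 3.364 = 6.728 mol
mass = 6.728 × 322.75 = 2171 g

2170 g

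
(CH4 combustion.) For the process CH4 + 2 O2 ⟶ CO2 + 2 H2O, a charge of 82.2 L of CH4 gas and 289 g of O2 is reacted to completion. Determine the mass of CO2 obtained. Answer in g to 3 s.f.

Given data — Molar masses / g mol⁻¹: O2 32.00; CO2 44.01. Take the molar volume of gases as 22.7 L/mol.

159 g

n(CH4) = 82.20 / 22.7 = 3.621 mol
n(O2) = 289.0 / 32.00 = 9.031 mol
n/ν for CH4 = 3.621/1 = 3.621
n/ν for O2 = 9.031/2 = 4.516
Smallest n/ν is CH4 → limiting reagent.
n(CO2) = (1/1) × 3.621 = 3.621 mol
mass = 3.621 × 44.01 = 159.4 g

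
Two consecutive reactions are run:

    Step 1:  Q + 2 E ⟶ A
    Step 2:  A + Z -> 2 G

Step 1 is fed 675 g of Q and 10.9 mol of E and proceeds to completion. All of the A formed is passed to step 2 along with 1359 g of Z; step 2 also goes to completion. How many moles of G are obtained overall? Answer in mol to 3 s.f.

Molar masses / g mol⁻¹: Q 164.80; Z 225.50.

Step 1:
n(Q) = 675.0 / 164.80 = 4.096 mol
n(E) = 10.90 mol
n/ν for Q = 4.096/1 = 4.096
n/ν for E = 10.90/2 = 5.450
Smallest n/ν is Q → limiting reagent.
n(A) produced = (1/1) × 4.096 = 4.096 mol
Step 2:
n(A) available = 4.096 mol
n(Z) = 1359 / 225.50 = 6.027 mol
n/ν for A = 4.096/1 = 4.096
n/ν for Z = 6.027/1 = 6.027
Smallest n/ν is A → limiting reagent.
n(G) = (2/1) × 4.096 = 8.192 mol

8.19 mol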